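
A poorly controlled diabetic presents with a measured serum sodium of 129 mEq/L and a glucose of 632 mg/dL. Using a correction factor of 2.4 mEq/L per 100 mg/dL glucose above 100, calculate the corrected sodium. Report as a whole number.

142 mEq/L

Corrected Na = measured Na + 2.4 · (glucose − 100)/100
= 129 + 2.4 · (632 − 100)/100
= 129 + 12.8
= 141.8 mEq/L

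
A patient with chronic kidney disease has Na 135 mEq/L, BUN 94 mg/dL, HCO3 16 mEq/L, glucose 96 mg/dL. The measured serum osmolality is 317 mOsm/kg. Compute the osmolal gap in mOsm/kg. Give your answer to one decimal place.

8.1 mOsm/kg

Calculated osmolality = 2·Na + glucose/18 + BUN/2.8
= 2·135 + 96/18 + 94/2.8
= 270 + 5.33 + 33.57
= 308.9 mOsm/kg ≈ 308.9 mOsm/kg
Osmolar gap = measured − calculated = 317 − 308.9 = 8.1 mOsm/kg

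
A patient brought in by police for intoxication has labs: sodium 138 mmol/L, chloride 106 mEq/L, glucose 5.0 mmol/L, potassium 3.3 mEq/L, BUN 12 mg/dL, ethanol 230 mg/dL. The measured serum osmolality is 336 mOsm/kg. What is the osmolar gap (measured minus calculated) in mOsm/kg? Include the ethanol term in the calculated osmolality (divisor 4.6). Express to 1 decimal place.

Calculated osmolality = 2·Na + glucose + BUN/2.8 + ethanol/4.6
= 2·138 + 5 + 12/2.8 + 230/4.6
= 276 + 5 + 4.29 + 50
= 335.29 mOsm/kg ≈ 335.3 mOsm/kg
Osmolar gap = measured − calculated = 336 − 335.3 = 0.7 mOsm/kg

0.7 mOsm/kg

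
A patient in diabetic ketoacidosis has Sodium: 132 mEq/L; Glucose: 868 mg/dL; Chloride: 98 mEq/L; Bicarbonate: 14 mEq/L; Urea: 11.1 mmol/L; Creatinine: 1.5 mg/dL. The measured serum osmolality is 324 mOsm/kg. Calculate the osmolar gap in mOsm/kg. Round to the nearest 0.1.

Calculated osmolality = 2·Na + glucose/18 + urea
= 2·132 + 868/18 + 11.1
= 264 + 48.22 + 11.10
= 323.32 mOsm/kg ≈ 323.3 mOsm/kg
Osmolar gap = measured − calculated = 324 − 323.3 = 0.7 mOsm/kg

0.7 mOsm/kg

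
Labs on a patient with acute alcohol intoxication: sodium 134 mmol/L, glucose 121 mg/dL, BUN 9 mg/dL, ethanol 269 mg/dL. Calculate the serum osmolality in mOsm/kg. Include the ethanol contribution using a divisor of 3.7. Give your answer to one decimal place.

350.6 mOsm/kg

Calculated osmolality = 2·Na + glucose/18 + BUN/2.8 + ethanol/3.7
= 2·134 + 121/18 + 9/2.8 + 269/3.7
= 268 + 6.72 + 3.21 + 72.70
= 350.63 mOsm/kg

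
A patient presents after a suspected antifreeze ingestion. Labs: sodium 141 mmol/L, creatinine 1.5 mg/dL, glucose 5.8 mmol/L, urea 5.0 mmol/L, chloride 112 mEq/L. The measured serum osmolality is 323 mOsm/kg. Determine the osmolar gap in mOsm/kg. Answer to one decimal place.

Calculated osmolality = 2·Na + glucose + urea
= 2·141 + 5.8 + 5
= 282 + 5.80 + 5
= 292.8 mOsm/kg ≈ 292.8 mOsm/kg
Osmolar gap = measured − calculated = 323 − 292.8 = 30.2 mOsm/kg

30.2 mOsm/kg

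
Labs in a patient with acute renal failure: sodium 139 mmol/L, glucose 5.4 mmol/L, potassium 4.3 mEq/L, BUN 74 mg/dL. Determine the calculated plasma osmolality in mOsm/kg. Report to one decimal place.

309.8 mOsm/kg

Calculated osmolality = 2·Na + glucose + BUN/2.8
= 2·139 + 5.4 + 74/2.8
= 278 + 5.40 + 26.43
= 309.83 mOsm/kg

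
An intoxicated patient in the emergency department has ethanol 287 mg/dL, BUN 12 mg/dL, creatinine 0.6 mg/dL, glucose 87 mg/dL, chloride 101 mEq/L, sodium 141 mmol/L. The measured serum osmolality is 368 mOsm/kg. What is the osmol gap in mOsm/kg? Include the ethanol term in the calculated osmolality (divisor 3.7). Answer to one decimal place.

Calculated osmolality = 2·Na + glucose/18 + BUN/2.8 + ethanol/3.7
= 2·141 + 87/18 + 12/2.8 + 287/3.7
= 282 + 4.83 + 4.29 + 77.57
= 368.69 mOsm/kg ≈ 368.7 mOsm/kg
Osmolar gap = measured − calculated = 368 − 368.7 = -0.7 mOsm/kg

-0.7 mOsm/kg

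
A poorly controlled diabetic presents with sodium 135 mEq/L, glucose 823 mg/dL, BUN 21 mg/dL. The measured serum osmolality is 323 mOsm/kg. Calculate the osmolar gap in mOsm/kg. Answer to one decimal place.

Calculated osmolality = 2·Na + glucose/18 + BUN/2.8
= 2·135 + 823/18 + 21/2.8
= 270 + 45.72 + 7.50
= 323.22 mOsm/kg ≈ 323.2 mOsm/kg
Osmolar gap = measured − calculated = 323 − 323.2 = -0.2 mOsm/kg

-0.2 mOsm/kg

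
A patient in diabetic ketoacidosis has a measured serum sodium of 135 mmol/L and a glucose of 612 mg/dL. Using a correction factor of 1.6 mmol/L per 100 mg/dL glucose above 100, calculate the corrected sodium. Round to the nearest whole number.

143 mmol/L

Corrected Na = measured Na + 1.6 · (glucose − 100)/100
= 135 + 1.6 · (612 − 100)/100
= 135 + 8.2
= 143.2 mmol/L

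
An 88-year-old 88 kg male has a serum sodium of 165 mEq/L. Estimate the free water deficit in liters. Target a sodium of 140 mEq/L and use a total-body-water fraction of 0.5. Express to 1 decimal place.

7.9 L

TBW = 0.5 · 88 = 44 L
Free water deficit = TBW · (Na/140 − 1)
= 44 · (165/140 − 1)
= 44 · 0.1786
= 7.86 L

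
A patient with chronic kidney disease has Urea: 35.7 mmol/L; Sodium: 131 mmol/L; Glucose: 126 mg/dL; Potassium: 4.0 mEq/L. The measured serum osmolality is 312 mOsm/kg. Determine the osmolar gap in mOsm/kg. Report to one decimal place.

Calculated osmolality = 2·Na + glucose/18 + urea
= 2·131 + 126/18 + 35.7
= 262 + 7 + 35.70
= 304.7 mOsm/kg ≈ 304.7 mOsm/kg
Osmolar gap = measured − calculated = 312 − 304.7 = 7.3 mOsm/kg

7.3 mOsm/kg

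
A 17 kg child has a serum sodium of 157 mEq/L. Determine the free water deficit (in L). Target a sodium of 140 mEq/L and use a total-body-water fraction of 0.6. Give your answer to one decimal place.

TBW = 0.6 · 17 = 10.2 L
Free water deficit = TBW · (Na/140 − 1)
= 10.2 · (157/140 − 1)
= 10.2 · 0.1214
= 1.24 L

1.2 L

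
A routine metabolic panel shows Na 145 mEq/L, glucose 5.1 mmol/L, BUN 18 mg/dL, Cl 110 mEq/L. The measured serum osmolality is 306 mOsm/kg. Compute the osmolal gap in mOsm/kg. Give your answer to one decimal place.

Calculated osmolality = 2·Na + glucose + BUN/2.8
= 2·145 + 5.1 + 18/2.8
= 290 + 5.10 + 6.43
= 301.53 mOsm/kg ≈ 301.5 mOsm/kg
Osmolar gap = measured − calculated = 306 − 301.5 = 4.5 mOsm/kg

4.5 mOsm/kg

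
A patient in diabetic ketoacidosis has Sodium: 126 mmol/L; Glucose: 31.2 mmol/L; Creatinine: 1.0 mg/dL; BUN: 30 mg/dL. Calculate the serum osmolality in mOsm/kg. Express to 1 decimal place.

293.9 mOsm/kg

Calculated osmolality = 2·Na + glucose + BUN/2.8
= 2·126 + 31.2 + 30/2.8
= 252 + 31.20 + 10.71
= 293.91 mOsm/kg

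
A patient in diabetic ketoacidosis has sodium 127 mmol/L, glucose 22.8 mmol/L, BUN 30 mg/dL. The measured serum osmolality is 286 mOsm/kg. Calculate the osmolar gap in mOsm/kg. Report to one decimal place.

-1.5 mOsm/kg

Calculated osmolality = 2·Na + glucose + BUN/2.8
= 2·127 + 22.8 + 30/2.8
= 254 + 22.80 + 10.71
= 287.51 mOsm/kg ≈ 287.5 mOsm/kg
Osmolar gap = measured − calculated = 286 − 287.5 = -1.5 mOsm/kg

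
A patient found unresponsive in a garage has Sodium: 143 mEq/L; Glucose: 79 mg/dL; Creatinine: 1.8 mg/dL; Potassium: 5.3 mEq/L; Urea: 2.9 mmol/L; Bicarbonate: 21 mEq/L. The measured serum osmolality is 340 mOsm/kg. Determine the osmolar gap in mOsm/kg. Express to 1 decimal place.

46.7 mOsm/kg

Calculated osmolality = 2·Na + glucose/18 + urea
= 2·143 + 79/18 + 2.9
= 286 + 4.39 + 2.90
= 293.29 mOsm/kg ≈ 293.3 mOsm/kg
Osmolar gap = measured − calculated = 340 − 293.3 = 46.7 mOsm/kg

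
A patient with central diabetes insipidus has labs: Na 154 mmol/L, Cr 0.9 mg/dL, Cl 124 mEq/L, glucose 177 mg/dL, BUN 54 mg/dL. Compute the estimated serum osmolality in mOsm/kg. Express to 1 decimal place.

337.1 mOsm/kg

Calculated osmolality = 2·Na + glucose/18 + BUN/2.8
= 2·154 + 177/18 + 54/2.8
= 308 + 9.83 + 19.29
= 337.12 mOsm/kg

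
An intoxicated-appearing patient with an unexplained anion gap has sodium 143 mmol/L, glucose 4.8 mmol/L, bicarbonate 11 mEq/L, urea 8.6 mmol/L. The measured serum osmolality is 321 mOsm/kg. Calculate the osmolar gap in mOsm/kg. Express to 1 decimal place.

21.6 mOsm/kg

Calculated osmolality = 2·Na + glucose + urea
= 2·143 + 4.8 + 8.6
= 286 + 4.80 + 8.60
= 299.4 mOsm/kg ≈ 299.4 mOsm/kg
Osmolar gap = measured − calculated = 321 − 299.4 = 21.6 mOsm/kg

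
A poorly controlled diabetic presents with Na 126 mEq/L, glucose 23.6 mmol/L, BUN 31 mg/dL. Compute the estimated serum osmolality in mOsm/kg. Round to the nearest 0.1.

Calculated osmolality = 2·Na + glucose + BUN/2.8
= 2·126 + 23.6 + 31/2.8
= 252 + 23.60 + 11.07
= 286.67 mOsm/kg

286.7 mOsm/kg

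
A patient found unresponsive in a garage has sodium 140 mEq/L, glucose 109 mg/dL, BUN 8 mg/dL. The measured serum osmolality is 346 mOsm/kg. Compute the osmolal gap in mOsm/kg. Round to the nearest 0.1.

Calculated osmolality = 2·Na + glucose/18 + BUN/2.8
= 2·140 + 109/18 + 8/2.8
= 280 + 6.06 + 2.86
= 288.92 mOsm/kg ≈ 288.9 mOsm/kg
Osmolar gap = measured − calculated = 346 − 288.9 = 57.1 mOsm/kg

57.1 mOsm/kg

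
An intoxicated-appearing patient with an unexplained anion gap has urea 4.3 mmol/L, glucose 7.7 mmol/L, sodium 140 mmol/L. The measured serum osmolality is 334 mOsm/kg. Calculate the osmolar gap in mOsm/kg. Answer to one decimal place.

42.0 mOsm/kg

Calculated osmolality = 2·Na + glucose + urea
= 2·140 + 7.7 + 4.3
= 280 + 7.70 + 4.30
= 292 mOsm/kg ≈ 292.0 mOsm/kg
Osmolar gap = measured − calculated = 334 − 292.0 = 42.0 mOsm/kg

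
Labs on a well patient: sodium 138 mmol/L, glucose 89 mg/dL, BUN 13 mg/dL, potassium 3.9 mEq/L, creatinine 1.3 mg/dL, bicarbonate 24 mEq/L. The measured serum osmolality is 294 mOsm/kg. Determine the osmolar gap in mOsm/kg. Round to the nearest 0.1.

Calculated osmolality = 2·Na + glucose/18 + BUN/2.8
= 2·138 + 89/18 + 13/2.8
= 276 + 4.94 + 4.64
= 285.58 mOsm/kg ≈ 285.6 mOsm/kg
Osmolar gap = measured − calculated = 294 − 285.6 = 8.4 mOsm/kg

8.4 mOsm/kg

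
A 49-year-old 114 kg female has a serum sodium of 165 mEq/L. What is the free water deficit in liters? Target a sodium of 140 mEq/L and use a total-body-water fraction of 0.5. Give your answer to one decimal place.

10.2 L

TBW = 0.5 · 114 = 57 L
Free water deficit = TBW · (Na/140 − 1)
= 57 · (165/140 − 1)
= 57 · 0.1786
= 10.18 L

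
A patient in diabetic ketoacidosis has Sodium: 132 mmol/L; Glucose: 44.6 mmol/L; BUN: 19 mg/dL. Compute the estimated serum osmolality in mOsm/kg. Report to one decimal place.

Calculated osmolality = 2·Na + glucose + BUN/2.8
= 2·132 + 44.6 + 19/2.8
= 264 + 44.60 + 6.79
= 315.39 mOsm/kg

315.4 mOsm/kg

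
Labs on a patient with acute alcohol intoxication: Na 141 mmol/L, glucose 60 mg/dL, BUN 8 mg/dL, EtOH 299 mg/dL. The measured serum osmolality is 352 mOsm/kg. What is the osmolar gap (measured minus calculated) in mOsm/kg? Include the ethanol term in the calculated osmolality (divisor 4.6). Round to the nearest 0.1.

-1.2 mOsm/kg

Calculated osmolality = 2·Na + glucose/18 + BUN/2.8 + ethanol/4.6
= 2·141 + 60/18 + 8/2.8 + 299/4.6
= 282 + 3.33 + 2.86 + 65
= 353.19 mOsm/kg ≈ 353.2 mOsm/kg
Osmolar gap = measured − calculated = 352 − 353.2 = -1.2 mOsm/kg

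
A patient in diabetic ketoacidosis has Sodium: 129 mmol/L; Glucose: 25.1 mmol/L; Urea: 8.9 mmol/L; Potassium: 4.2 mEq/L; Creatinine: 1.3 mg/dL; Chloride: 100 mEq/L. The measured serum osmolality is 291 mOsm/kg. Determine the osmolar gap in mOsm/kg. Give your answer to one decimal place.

Calculated osmolality = 2·Na + glucose + urea
= 2·129 + 25.1 + 8.9
= 258 + 25.10 + 8.90
= 292 mOsm/kg ≈ 292.0 mOsm/kg
Osmolar gap = measured − calculated = 291 − 292.0 = -1.0 mOsm/kg

-1.0 mOsm/kg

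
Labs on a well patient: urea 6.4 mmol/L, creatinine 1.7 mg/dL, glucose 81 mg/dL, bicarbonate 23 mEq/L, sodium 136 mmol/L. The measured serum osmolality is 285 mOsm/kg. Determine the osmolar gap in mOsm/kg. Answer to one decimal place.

2.1 mOsm/kg

Calculated osmolality = 2·Na + glucose/18 + urea
= 2·136 + 81/18 + 6.4
= 272 + 4.50 + 6.40
= 282.9 mOsm/kg ≈ 282.9 mOsm/kg
Osmolar gap = measured − calculated = 285 − 282.9 = 2.1 mOsm/kg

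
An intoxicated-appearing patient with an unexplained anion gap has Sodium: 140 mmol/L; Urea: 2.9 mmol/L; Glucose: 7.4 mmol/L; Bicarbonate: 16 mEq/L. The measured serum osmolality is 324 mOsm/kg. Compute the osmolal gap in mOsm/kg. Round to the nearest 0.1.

Calculated osmolality = 2·Na + glucose + urea
= 2·140 + 7.4 + 2.9
= 280 + 7.40 + 2.90
= 290.3 mOsm/kg ≈ 290.3 mOsm/kg
Osmolar gap = measured − calculated = 324 − 290.3 = 33.7 mOsm/kg

33.7 mOsm/kg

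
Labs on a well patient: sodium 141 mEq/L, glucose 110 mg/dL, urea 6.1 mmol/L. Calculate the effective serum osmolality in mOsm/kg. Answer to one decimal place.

288.1 mOsm/kg

Effective osmolality excludes urea (freely permeant across cell membranes):
2·Na + glucose/18
= 2·141 + 110/18
= 282 + 6.11
= 288.11 mOsm/kg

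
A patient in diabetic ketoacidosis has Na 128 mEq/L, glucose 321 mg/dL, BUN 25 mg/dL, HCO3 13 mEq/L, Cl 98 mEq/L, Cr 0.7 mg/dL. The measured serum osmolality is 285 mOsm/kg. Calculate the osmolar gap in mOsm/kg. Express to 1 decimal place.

2.2 mOsm/kg

Calculated osmolality = 2·Na + glucose/18 + BUN/2.8
= 2·128 + 321/18 + 25/2.8
= 256 + 17.83 + 8.93
= 282.76 mOsm/kg ≈ 282.8 mOsm/kg
Osmolar gap = measured − calculated = 285 − 282.8 = 2.2 mOsm/kg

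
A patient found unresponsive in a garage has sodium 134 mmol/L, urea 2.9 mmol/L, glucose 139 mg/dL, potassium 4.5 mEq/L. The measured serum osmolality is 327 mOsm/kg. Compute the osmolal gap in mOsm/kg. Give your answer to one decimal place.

Calculated osmolality = 2·Na + glucose/18 + urea
= 2·134 + 139/18 + 2.9
= 268 + 7.72 + 2.90
= 278.62 mOsm/kg ≈ 278.6 mOsm/kg
Osmolar gap = measured − calculated = 327 − 278.6 = 48.4 mOsm/kg

48.4 mOsm/kg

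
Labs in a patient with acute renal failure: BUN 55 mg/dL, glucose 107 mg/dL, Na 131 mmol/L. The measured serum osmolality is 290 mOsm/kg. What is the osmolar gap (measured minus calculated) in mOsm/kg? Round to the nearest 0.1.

2.4 mOsm/kg

Calculated osmolality = 2·Na + glucose/18 + BUN/2.8
= 2·131 + 107/18 + 55/2.8
= 262 + 5.94 + 19.64
= 287.58 mOsm/kg ≈ 287.6 mOsm/kg
Osmolar gap = measured − calculated = 290 − 287.6 = 2.4 mOsm/kg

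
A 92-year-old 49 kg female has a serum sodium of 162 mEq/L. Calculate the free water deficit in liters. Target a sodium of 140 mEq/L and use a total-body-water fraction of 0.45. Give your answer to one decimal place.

TBW = 0.45 · 49 = 22.05 L
Free water deficit = TBW · (Na/140 − 1)
= 22.05 · (162/140 − 1)
= 22.05 · 0.1571
= 3.46 L

3.5 L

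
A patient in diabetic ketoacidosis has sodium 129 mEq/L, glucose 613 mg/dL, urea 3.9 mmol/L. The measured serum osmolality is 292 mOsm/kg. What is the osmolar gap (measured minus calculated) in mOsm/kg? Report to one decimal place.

Calculated osmolality = 2·Na + glucose/18 + urea
= 2·129 + 613/18 + 3.9
= 258 + 34.06 + 3.90
= 295.96 mOsm/kg ≈ 296.0 mOsm/kg
Osmolar gap = measured − calculated = 292 − 296.0 = -4.0 mOsm/kg

-4.0 mOsm/kg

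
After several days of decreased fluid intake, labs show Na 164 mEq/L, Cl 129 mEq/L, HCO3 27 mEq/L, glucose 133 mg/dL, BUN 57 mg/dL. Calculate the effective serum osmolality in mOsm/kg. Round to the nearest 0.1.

335.4 mOsm/kg

Effective osmolality excludes urea (freely permeant across cell membranes):
2·Na + glucose/18
= 2·164 + 133/18
= 328 + 7.39
= 335.39 mOsm/kg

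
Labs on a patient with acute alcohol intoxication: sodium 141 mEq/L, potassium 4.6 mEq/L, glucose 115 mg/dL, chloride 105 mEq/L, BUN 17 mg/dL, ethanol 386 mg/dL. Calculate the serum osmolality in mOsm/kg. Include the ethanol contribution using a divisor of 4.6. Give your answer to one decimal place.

378.4 mOsm/kg

Calculated osmolality = 2·Na + glucose/18 + BUN/2.8 + ethanol/4.6
= 2·141 + 115/18 + 17/2.8 + 386/4.6
= 282 + 6.39 + 6.07 + 83.91
= 378.37 mOsm/kg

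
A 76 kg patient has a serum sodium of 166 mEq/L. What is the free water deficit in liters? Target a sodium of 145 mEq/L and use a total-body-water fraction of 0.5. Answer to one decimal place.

TBW = 0.5 · 76 = 38 L
Free water deficit = TBW · (Na/145 − 1)
= 38 · (166/145 − 1)
= 38 · 0.1448
= 5.5 L

5.5 L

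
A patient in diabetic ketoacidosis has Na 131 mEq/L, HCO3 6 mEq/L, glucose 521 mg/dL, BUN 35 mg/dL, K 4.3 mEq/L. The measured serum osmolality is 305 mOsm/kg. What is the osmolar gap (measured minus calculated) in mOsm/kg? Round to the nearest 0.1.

Calculated osmolality = 2·Na + glucose/18 + BUN/2.8
= 2·131 + 521/18 + 35/2.8
= 262 + 28.94 + 12.50
= 303.44 mOsm/kg ≈ 303.4 mOsm/kg
Osmolar gap = measured − calculated = 305 − 303.4 = 1.6 mOsm/kg

1.6 mOsm/kg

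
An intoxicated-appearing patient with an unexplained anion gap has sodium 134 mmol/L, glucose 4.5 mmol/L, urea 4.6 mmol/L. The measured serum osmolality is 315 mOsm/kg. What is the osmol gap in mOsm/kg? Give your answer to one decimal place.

37.9 mOsm/kg

Calculated osmolality = 2·Na + glucose + urea
= 2·134 + 4.5 + 4.6
= 268 + 4.50 + 4.60
= 277.1 mOsm/kg ≈ 277.1 mOsm/kg
Osmolar gap = measured − calculated = 315 − 277.1 = 37.9 mOsm/kg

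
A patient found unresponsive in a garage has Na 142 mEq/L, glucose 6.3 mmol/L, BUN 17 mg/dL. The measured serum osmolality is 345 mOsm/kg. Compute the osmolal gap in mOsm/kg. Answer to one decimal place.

Calculated osmolality = 2·Na + glucose + BUN/2.8
= 2·142 + 6.3 + 17/2.8
= 284 + 6.30 + 6.07
= 296.37 mOsm/kg ≈ 296.4 mOsm/kg
Osmolar gap = measured − calculated = 345 − 296.4 = 48.6 mOsm/kg

48.6 mOsm/kg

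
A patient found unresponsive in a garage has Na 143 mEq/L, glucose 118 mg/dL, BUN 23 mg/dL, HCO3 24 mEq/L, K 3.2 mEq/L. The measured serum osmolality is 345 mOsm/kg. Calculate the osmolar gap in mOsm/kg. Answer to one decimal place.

Calculated osmolality = 2·Na + glucose/18 + BUN/2.8
= 2·143 + 118/18 + 23/2.8
= 286 + 6.56 + 8.21
= 300.77 mOsm/kg ≈ 300.8 mOsm/kg
Osmolar gap = measured − calculated = 345 − 300.8 = 44.2 mOsm/kg

44.2 mOsm/kg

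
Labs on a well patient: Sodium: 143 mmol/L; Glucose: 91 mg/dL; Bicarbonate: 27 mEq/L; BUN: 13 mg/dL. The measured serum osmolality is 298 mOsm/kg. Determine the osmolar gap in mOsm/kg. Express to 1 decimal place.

Calculated osmolality = 2·Na + glucose/18 + BUN/2.8
= 2·143 + 91/18 + 13/2.8
= 286 + 5.06 + 4.64
= 295.7 mOsm/kg ≈ 295.7 mOsm/kg
Osmolar gap = measured − calculated = 298 − 295.7 = 2.3 mOsm/kg

2.3 mOsm/kg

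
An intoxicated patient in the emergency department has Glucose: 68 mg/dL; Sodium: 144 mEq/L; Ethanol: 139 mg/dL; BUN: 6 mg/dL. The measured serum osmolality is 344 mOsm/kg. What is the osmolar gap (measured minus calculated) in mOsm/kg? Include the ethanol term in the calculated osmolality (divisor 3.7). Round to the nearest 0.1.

12.5 mOsm/kg

Calculated osmolality = 2·Na + glucose/18 + BUN/2.8 + ethanol/3.7
= 2·144 + 68/18 + 6/2.8 + 139/3.7
= 288 + 3.78 + 2.14 + 37.57
= 331.49 mOsm/kg ≈ 331.5 mOsm/kg
Osmolar gap = measured − calculated = 344 − 331.5 = 12.5 mOsm/kg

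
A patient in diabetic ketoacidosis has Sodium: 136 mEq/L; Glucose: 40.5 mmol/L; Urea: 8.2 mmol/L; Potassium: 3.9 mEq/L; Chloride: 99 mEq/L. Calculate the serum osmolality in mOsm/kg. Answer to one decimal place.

Calculated osmolality = 2·Na + glucose + urea
= 2·136 + 40.5 + 8.2
= 272 + 40.50 + 8.20
= 320.7 mOsm/kg

320.7 mOsm/kg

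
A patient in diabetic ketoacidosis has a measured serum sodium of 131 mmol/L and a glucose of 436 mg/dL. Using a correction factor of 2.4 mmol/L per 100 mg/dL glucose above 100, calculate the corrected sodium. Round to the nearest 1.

139 mmol/L

Corrected Na = measured Na + 2.4 · (glucose − 100)/100
= 131 + 2.4 · (436 − 100)/100
= 131 + 8.1
= 139.1 mmol/L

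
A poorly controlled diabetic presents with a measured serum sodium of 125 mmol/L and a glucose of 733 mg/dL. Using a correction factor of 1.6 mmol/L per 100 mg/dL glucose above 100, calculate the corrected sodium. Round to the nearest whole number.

135 mmol/L

Corrected Na = measured Na + 1.6 · (glucose − 100)/100
= 125 + 1.6 · (733 − 100)/100
= 125 + 10.1
= 135.1 mmol/L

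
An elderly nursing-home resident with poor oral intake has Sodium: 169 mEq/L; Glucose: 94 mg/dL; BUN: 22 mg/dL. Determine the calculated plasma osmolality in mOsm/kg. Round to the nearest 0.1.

Calculated osmolality = 2·Na + glucose/18 + BUN/2.8
= 2·169 + 94/18 + 22/2.8
= 338 + 5.22 + 7.86
= 351.08 mOsm/kg

351.1 mOsm/kg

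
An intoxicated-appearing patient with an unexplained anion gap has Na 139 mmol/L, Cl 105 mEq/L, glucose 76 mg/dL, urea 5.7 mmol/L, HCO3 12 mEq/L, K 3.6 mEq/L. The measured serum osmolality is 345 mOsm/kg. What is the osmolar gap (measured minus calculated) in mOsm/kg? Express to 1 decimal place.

57.1 mOsm/kg

Calculated osmolality = 2·Na + glucose/18 + urea
= 2·139 + 76/18 + 5.7
= 278 + 4.22 + 5.70
= 287.92 mOsm/kg ≈ 287.9 mOsm/kg
Osmolar gap = measured − calculated = 345 − 287.9 = 57.1 mOsm/kg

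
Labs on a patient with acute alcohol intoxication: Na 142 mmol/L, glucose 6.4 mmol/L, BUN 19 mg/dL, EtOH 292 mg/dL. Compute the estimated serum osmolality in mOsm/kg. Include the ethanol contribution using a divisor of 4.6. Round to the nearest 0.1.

Calculated osmolality = 2·Na + glucose + BUN/2.8 + ethanol/4.6
= 2·142 + 6.4 + 19/2.8 + 292/4.6
= 284 + 6.40 + 6.79 + 63.48
= 360.67 mOsm/kg

360.7 mOsm/kg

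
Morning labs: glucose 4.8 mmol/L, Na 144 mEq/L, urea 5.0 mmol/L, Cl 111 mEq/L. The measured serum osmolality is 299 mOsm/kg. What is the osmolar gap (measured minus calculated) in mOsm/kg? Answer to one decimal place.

Calculated osmolality = 2·Na + glucose + urea
= 2·144 + 4.8 + 5
= 288 + 4.80 + 5
= 297.8 mOsm/kg ≈ 297.8 mOsm/kg
Osmolar gap = measured − calculated = 299 − 297.8 = 1.2 mOsm/kg

1.2 mOsm/kg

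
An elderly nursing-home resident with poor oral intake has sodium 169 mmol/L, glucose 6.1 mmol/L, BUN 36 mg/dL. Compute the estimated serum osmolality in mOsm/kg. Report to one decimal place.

Calculated osmolality = 2·Na + glucose + BUN/2.8
= 2·169 + 6.1 + 36/2.8
= 338 + 6.10 + 12.86
= 356.96 mOsm/kg

357.0 mOsm/kg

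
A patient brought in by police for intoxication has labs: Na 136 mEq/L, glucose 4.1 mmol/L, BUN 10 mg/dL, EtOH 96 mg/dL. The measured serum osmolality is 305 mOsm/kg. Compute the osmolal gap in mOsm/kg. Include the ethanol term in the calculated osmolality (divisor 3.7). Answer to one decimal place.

-0.6 mOsm/kg

Calculated osmolality = 2·Na + glucose + BUN/2.8 + ethanol/3.7
= 2·136 + 4.1 + 10/2.8 + 96/3.7
= 272 + 4.10 + 3.57 + 25.95
= 305.62 mOsm/kg ≈ 305.6 mOsm/kg
Osmolar gap = measured − calculated = 305 − 305.6 = -0.6 mOsm/kg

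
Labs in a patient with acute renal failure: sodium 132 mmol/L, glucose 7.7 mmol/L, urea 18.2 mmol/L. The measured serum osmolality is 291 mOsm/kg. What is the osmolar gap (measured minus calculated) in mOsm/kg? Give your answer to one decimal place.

Calculated osmolality = 2·Na + glucose + urea
= 2·132 + 7.7 + 18.2
= 264 + 7.70 + 18.20
= 289.9 mOsm/kg ≈ 289.9 mOsm/kg
Osmolar gap = measured − calculated = 291 − 289.9 = 1.1 mOsm/kg

1.1 mOsm/kg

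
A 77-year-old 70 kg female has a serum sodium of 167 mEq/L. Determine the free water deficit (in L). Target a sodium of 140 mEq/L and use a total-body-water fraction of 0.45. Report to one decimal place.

TBW = 0.45 · 70 = 31.5 L
Free water deficit = TBW · (Na/140 − 1)
= 31.5 · (167/140 − 1)
= 31.5 · 0.1929
= 6.08 L

6.1 L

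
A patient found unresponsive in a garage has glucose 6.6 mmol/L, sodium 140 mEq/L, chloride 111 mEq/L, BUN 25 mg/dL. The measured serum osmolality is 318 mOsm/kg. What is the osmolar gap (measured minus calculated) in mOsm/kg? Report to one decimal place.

Calculated osmolality = 2·Na + glucose + BUN/2.8
= 2·140 + 6.6 + 25/2.8
= 280 + 6.60 + 8.93
= 295.53 mOsm/kg ≈ 295.5 mOsm/kg
Osmolar gap = measured − calculated = 318 − 295.5 = 22.5 mOsm/kg

22.5 mOsm/kg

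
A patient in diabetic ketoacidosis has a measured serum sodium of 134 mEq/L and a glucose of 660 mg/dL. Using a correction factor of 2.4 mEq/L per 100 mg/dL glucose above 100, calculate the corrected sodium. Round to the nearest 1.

147 mEq/L

Corrected Na = measured Na + 2.4 · (glucose − 100)/100
= 134 + 2.4 · (660 − 100)/100
= 134 + 13.4
= 147.4 mEq/L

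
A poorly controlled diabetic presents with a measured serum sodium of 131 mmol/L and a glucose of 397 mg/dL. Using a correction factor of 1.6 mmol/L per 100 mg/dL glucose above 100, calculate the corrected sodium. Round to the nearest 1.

136 mmol/L

Corrected Na = measured Na + 1.6 · (glucose − 100)/100
= 131 + 1.6 · (397 − 100)/100
= 131 + 4.8
= 135.8 mmol/L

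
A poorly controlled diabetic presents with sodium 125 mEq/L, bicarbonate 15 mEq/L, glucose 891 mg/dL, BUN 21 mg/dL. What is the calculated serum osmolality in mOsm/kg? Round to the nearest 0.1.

307.0 mOsm/kg

Calculated osmolality = 2·Na + glucose/18 + BUN/2.8
= 2·125 + 891/18 + 21/2.8
= 250 + 49.50 + 7.50
= 307 mOsm/kg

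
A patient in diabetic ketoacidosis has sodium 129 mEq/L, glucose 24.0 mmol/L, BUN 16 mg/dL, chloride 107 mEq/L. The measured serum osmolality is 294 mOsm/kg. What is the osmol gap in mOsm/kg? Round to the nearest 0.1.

6.3 mOsm/kg

Calculated osmolality = 2·Na + glucose + BUN/2.8
= 2·129 + 24 + 16/2.8
= 258 + 24 + 5.71
= 287.71 mOsm/kg ≈ 287.7 mOsm/kg
Osmolar gap = measured − calculated = 294 − 287.7 = 6.3 mOsm/kg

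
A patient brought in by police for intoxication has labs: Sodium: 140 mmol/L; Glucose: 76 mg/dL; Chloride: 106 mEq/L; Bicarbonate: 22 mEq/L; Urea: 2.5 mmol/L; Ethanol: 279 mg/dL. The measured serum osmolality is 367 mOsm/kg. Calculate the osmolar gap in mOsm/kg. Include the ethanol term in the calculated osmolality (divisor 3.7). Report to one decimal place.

Calculated osmolality = 2·Na + glucose/18 + urea + ethanol/3.7
= 2·140 + 76/18 + 2.5 + 279/3.7
= 280 + 4.22 + 2.50 + 75.41
= 362.13 mOsm/kg ≈ 362.1 mOsm/kg
Osmolar gap = measured − calculated = 367 − 362.1 = 4.9 mOsm/kg

4.9 mOsm/kg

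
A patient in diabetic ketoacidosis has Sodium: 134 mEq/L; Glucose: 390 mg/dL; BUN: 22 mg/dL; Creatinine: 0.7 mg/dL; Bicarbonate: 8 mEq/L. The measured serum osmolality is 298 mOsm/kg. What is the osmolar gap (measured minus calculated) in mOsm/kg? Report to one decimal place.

0.5 mOsm/kg

Calculated osmolality = 2·Na + glucose/18 + BUN/2.8
= 2·134 + 390/18 + 22/2.8
= 268 + 21.67 + 7.86
= 297.53 mOsm/kg ≈ 297.5 mOsm/kg
Osmolar gap = measured − calculated = 298 − 297.5 = 0.5 mOsm/kg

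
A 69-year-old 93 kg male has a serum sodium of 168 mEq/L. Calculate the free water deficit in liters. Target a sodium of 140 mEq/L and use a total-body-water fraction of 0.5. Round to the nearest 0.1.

TBW = 0.5 · 93 = 46.5 L
Free water deficit = TBW · (Na/140 − 1)
= 46.5 · (168/140 − 1)
= 46.5 · 0.2
= 9.3 L

9.3 L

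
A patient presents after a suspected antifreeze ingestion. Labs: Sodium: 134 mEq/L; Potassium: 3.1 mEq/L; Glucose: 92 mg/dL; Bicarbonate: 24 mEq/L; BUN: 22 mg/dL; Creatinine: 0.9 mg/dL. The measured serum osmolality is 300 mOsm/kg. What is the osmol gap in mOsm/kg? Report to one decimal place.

Calculated osmolality = 2·Na + glucose/18 + BUN/2.8
= 2·134 + 92/18 + 22/2.8
= 268 + 5.11 + 7.86
= 280.97 mOsm/kg ≈ 281.0 mOsm/kg
Osmolar gap = measured − calculated = 300 − 281.0 = 19.0 mOsm/kg

19.0 mOsm/kg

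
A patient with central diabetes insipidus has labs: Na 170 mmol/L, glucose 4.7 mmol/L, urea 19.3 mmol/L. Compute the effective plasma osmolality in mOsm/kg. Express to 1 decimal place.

344.7 mOsm/kg

Effective osmolality excludes urea (freely permeant across cell membranes):
2·Na + glucose
= 2·170 + 4.7
= 340 + 4.7
= 344.7 mOsm/kg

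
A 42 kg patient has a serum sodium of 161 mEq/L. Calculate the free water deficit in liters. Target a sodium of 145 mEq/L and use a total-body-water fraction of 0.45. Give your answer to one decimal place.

TBW = 0.45 · 42 = 18.9 L
Free water deficit = TBW · (Na/145 − 1)
= 18.9 · (161/145 − 1)
= 18.9 · 0.1103
= 2.08 L

2.1 L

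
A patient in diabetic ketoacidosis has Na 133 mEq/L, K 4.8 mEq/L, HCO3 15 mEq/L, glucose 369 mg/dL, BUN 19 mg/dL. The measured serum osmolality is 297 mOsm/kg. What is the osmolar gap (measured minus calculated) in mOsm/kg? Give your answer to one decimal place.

Calculated osmolality = 2·Na + glucose/18 + BUN/2.8
= 2·133 + 369/18 + 19/2.8
= 266 + 20.50 + 6.79
= 293.29 mOsm/kg ≈ 293.3 mOsm/kg
Osmolar gap = measured − calculated = 297 − 293.3 = 3.7 mOsm/kg

3.7 mOsm/kg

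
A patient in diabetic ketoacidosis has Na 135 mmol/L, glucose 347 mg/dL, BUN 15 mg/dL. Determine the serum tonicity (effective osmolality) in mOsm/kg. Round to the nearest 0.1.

289.3 mOsm/kg

Effective osmolality excludes urea (freely permeant across cell membranes):
2·Na + glucose/18
= 2·135 + 347/18
= 270 + 19.28
= 289.28 mOsm/kg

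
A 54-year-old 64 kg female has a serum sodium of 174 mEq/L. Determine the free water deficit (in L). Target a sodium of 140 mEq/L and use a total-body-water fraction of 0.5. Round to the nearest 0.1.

7.8 L

TBW = 0.5 · 64 = 32 L
Free water deficit = TBW · (Na/140 − 1)
= 32 · (174/140 − 1)
= 32 · 0.2429
= 7.77 L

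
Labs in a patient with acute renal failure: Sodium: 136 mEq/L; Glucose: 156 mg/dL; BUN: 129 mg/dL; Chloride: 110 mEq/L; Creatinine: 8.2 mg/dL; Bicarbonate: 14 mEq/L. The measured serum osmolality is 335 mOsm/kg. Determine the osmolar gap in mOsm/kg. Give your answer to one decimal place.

8.3 mOsm/kg

Calculated osmolality = 2·Na + glucose/18 + BUN/2.8
= 2·136 + 156/18 + 129/2.8
= 272 + 8.67 + 46.07
= 326.74 mOsm/kg ≈ 326.7 mOsm/kg
Osmolar gap = measured − calculated = 335 − 326.7 = 8.3 mOsm/kg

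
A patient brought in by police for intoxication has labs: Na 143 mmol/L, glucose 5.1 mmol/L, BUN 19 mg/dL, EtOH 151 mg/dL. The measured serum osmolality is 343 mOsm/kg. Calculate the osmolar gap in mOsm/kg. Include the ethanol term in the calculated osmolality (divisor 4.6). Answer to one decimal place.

12.3 mOsm/kg

Calculated osmolality = 2·Na + glucose + BUN/2.8 + ethanol/4.6
= 2·143 + 5.1 + 19/2.8 + 151/4.6
= 286 + 5.10 + 6.79 + 32.83
= 330.72 mOsm/kg ≈ 330.7 mOsm/kg
Osmolar gap = measured − calculated = 343 − 330.7 = 12.3 mOsm/kg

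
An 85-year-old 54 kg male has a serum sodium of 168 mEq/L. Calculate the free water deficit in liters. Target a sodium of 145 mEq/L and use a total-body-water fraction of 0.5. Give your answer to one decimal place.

4.3 L

TBW = 0.5 · 54 = 27 L
Free water deficit = TBW · (Na/145 − 1)
= 27 · (168/145 − 1)
= 27 · 0.1586
= 4.28 L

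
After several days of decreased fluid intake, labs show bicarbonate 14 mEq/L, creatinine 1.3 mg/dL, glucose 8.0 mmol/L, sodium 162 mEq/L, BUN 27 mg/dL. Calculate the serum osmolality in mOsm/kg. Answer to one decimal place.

341.6 mOsm/kg

Calculated osmolality = 2·Na + glucose + BUN/2.8
= 2·162 + 8 + 27/2.8
= 324 + 8 + 9.64
= 341.64 mOsm/kg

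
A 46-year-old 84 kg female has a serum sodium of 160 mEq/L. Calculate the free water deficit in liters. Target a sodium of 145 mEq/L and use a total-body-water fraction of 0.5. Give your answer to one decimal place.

TBW = 0.5 · 84 = 42 L
Free water deficit = TBW · (Na/145 − 1)
= 42 · (160/145 − 1)
= 42 · 0.1034
= 4.34 L

4.3 L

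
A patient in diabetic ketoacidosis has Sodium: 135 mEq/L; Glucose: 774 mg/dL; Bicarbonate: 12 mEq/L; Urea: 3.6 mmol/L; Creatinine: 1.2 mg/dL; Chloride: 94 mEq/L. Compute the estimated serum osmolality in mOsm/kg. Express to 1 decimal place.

316.6 mOsm/kg

Calculated osmolality = 2·Na + glucose/18 + urea
= 2·135 + 774/18 + 3.6
= 270 + 43 + 3.60
= 316.6 mOsm/kg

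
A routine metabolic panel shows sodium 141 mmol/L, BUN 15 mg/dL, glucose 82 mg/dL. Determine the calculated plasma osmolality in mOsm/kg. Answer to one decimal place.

Calculated osmolality = 2·Na + glucose/18 + BUN/2.8
= 2·141 + 82/18 + 15/2.8
= 282 + 4.56 + 5.36
= 291.92 mOsm/kg

291.9 mOsm/kg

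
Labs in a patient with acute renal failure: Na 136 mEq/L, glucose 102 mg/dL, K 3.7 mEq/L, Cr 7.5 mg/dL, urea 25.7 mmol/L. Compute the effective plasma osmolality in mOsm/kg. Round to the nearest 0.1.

Effective osmolality excludes urea (freely permeant across cell membranes):
2·Na + glucose/18
= 2·136 + 102/18
= 272 + 5.67
= 277.67 mOsm/kg

277.7 mOsm/kg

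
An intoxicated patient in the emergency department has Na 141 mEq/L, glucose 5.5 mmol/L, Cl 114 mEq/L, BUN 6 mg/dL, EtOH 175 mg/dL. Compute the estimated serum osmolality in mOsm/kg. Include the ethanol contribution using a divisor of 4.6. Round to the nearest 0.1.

327.7 mOsm/kg

Calculated osmolality = 2·Na + glucose + BUN/2.8 + ethanol/4.6
= 2·141 + 5.5 + 6/2.8 + 175/4.6
= 282 + 5.50 + 2.14 + 38.04
= 327.68 mOsm/kg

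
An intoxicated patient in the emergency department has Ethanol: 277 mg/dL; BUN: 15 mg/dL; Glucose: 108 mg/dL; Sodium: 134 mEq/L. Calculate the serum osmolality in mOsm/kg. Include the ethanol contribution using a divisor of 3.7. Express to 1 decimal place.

354.2 mOsm/kg

Calculated osmolality = 2·Na + glucose/18 + BUN/2.8 + ethanol/3.7
= 2·134 + 108/18 + 15/2.8 + 277/3.7
= 268 + 6 + 5.36 + 74.86
= 354.22 mOsm/kg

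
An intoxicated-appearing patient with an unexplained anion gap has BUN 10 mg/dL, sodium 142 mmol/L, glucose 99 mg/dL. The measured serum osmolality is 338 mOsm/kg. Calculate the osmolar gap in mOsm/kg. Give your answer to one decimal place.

44.9 mOsm/kg

Calculated osmolality = 2·Na + glucose/18 + BUN/2.8
= 2·142 + 99/18 + 10/2.8
= 284 + 5.50 + 3.57
= 293.07 mOsm/kg ≈ 293.1 mOsm/kg
Osmolar gap = measured − calculated = 338 − 293.1 = 44.9 mOsm/kg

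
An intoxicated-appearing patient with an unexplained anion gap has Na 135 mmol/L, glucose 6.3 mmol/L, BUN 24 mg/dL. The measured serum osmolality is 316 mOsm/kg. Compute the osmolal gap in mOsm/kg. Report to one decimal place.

Calculated osmolality = 2·Na + glucose + BUN/2.8
= 2·135 + 6.3 + 24/2.8
= 270 + 6.30 + 8.57
= 284.87 mOsm/kg ≈ 284.9 mOsm/kg
Osmolar gap = measured − calculated = 316 − 284.9 = 31.1 mOsm/kg

31.1 mOsm/kg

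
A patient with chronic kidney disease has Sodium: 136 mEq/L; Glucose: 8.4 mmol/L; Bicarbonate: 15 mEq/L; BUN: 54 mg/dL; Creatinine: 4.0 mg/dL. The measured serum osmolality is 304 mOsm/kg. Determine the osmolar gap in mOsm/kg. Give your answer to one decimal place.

4.3 mOsm/kg

Calculated osmolality = 2·Na + glucose + BUN/2.8
= 2·136 + 8.4 + 54/2.8
= 272 + 8.40 + 19.29
= 299.69 mOsm/kg ≈ 299.7 mOsm/kg
Osmolar gap = measured − calculated = 304 − 299.7 = 4.3 mOsm/kg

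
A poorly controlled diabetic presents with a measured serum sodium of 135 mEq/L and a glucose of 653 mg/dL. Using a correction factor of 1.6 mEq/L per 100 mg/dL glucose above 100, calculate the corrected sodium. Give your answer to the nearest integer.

Corrected Na = measured Na + 1.6 · (glucose − 100)/100
= 135 + 1.6 · (653 − 100)/100
= 135 + 8.8
= 143.8 mEq/L

144 mEq/L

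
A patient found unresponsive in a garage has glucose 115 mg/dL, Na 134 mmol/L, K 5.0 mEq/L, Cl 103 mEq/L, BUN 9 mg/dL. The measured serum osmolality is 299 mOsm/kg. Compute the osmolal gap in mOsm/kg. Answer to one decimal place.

21.4 mOsm/kg

Calculated osmolality = 2·Na + glucose/18 + BUN/2.8
= 2·134 + 115/18 + 9/2.8
= 268 + 6.39 + 3.21
= 277.6 mOsm/kg ≈ 277.6 mOsm/kg
Osmolar gap = measured − calculated = 299 − 277.6 = 21.4 mOsm/kg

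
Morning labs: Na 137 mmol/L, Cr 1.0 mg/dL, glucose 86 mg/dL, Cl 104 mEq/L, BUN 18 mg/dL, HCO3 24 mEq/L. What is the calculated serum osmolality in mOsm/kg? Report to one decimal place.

Calculated osmolality = 2·Na + glucose/18 + BUN/2.8
= 2·137 + 86/18 + 18/2.8
= 274 + 4.78 + 6.43
= 285.21 mOsm/kg

285.2 mOsm/kg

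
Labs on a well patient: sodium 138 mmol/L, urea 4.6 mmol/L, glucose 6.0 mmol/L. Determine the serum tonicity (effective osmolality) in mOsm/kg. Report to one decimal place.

Effective osmolality excludes urea (freely permeant across cell membranes):
2·Na + glucose
= 2·138 + 6
= 276 + 6
= 282 mOsm/kg

282.0 mOsm/kg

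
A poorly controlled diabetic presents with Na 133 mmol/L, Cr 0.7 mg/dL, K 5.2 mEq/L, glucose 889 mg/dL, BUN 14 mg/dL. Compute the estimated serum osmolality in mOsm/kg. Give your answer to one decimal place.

Calculated osmolality = 2·Na + glucose/18 + BUN/2.8
= 2·133 + 889/18 + 14/2.8
= 266 + 49.39 + 5
= 320.39 mOsm/kg

320.4 mOsm/kg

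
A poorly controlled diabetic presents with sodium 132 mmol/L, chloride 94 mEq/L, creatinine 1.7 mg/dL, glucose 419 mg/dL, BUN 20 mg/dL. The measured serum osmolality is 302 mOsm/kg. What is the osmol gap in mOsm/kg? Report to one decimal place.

Calculated osmolality = 2·Na + glucose/18 + BUN/2.8
= 2·132 + 419/18 + 20/2.8
= 264 + 23.28 + 7.14
= 294.42 mOsm/kg ≈ 294.4 mOsm/kg
Osmolar gap = measured − calculated = 302 − 294.4 = 7.6 mOsm/kg

7.6 mOsm/kg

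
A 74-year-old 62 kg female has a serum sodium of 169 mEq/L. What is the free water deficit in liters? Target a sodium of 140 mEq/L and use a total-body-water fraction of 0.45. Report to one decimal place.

5.8 L

TBW = 0.45 · 62 = 27.9 L
Free water deficit = TBW · (Na/140 − 1)
= 27.9 · (169/140 − 1)
= 27.9 · 0.2071
= 5.78 L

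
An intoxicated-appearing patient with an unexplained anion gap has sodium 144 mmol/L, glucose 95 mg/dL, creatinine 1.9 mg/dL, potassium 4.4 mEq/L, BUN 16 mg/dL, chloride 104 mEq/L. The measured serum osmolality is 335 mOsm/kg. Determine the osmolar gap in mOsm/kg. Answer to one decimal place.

Calculated osmolality = 2·Na + glucose/18 + BUN/2.8
= 2·144 + 95/18 + 16/2.8
= 288 + 5.28 + 5.71
= 298.99 mOsm/kg ≈ 299.0 mOsm/kg
Osmolar gap = measured − calculated = 335 − 299.0 = 36.0 mOsm/kg

36.0 mOsm/kg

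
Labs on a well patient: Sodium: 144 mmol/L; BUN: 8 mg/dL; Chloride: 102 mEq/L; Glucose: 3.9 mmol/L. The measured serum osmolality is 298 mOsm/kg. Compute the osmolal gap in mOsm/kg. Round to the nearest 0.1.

3.2 mOsm/kg

Calculated osmolality = 2·Na + glucose + BUN/2.8
= 2·144 + 3.9 + 8/2.8
= 288 + 3.90 + 2.86
= 294.76 mOsm/kg ≈ 294.8 mOsm/kg
Osmolar gap = measured − calculated = 298 − 294.8 = 3.2 mOsm/kg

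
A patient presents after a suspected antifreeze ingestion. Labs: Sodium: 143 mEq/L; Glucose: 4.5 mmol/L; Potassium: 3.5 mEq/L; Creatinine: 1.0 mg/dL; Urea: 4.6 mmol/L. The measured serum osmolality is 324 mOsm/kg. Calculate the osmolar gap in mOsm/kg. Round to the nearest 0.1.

Calculated osmolality = 2·Na + glucose + urea
= 2·143 + 4.5 + 4.6
= 286 + 4.50 + 4.60
= 295.1 mOsm/kg ≈ 295.1 mOsm/kg
Osmolar gap = measured − calculated = 324 − 295.1 = 28.9 mOsm/kg

28.9 mOsm/kg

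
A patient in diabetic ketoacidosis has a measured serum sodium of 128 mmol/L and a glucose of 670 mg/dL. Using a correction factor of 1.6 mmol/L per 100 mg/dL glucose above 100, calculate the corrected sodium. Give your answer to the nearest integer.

137 mmol/L

Corrected Na = measured Na + 1.6 · (glucose − 100)/100
= 128 + 1.6 · (670 − 100)/100
= 128 + 9.1
= 137.1 mmol/L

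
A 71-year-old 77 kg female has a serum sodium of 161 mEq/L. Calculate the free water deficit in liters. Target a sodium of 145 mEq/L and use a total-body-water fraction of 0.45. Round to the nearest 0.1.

3.8 L

TBW = 0.45 · 77 = 34.65 L
Free water deficit = TBW · (Na/145 − 1)
= 34.65 · (161/145 − 1)
= 34.65 · 0.1103
= 3.82 L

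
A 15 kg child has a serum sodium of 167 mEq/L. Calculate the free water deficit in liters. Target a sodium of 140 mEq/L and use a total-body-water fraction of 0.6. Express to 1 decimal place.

1.7 L

TBW = 0.6 · 15 = 9 L
Free water deficit = TBW · (Na/140 − 1)
= 9 · (167/140 − 1)
= 9 · 0.1929
= 1.74 L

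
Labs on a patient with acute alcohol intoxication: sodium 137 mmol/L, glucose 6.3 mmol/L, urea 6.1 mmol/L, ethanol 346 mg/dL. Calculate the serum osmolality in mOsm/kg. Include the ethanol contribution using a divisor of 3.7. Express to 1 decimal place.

379.9 mOsm/kg

Calculated osmolality = 2·Na + glucose + urea + ethanol/3.7
= 2·137 + 6.3 + 6.1 + 346/3.7
= 274 + 6.30 + 6.10 + 93.51
= 379.91 mOsm/kg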